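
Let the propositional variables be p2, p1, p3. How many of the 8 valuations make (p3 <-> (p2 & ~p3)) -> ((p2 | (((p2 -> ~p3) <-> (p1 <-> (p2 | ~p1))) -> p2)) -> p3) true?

Initial set: {T ((p3 <-> (p2 & ~p3)) -> ((p2 | (((p2 -> ~p3) <-> (p1 <-> (p2 | ~p1))) -> p2)) -> p3))}.
T ((p3 <-> (p2 & ~p3)) -> ((p2 | (((p2 -> ~p3) <-> (p1 <-> (p2 | ~p1))) -> p2)) -> p3)): β-rule — branch into F (p3 <-> (p2 & ~p3))  //  T ((p2 | (((p2 -> ~p3) <-> (p1 <-> (p2 | ~p1))) -> p2)) -> p3).
  branch 1 (add F (p3 <-> (p2 & ~p3))):
    F (p3 <-> (p2 & ~p3)): β-rule — branch into T p3, F (p2 & ~p3)  //  F p3, T (p2 & ~p3).
      branch 1.1 (add T p3, F (p2 & ~p3)):
        F (p2 & ~p3): β-rule — branch into F p2  //  F ~p3.
          branch 1.1.1 (add F p2):
            ○ open, literals {p2=0, p3=1}.
          branch 1.1.2 (add F ~p3):
            ○ open, literals {p3=1}.
      branch 1.2 (add F p3, T (p2 & ~p3)):
        T (p2 & ~p3): α-rule — add T p2, T ~p3.
        ○ open, literals {p2=1, p3=0}.
  branch 2 (add T ((p2 | (((p2 -> ~p3) <-> (p1 <-> (p2 | ~p1))) -> p2)) -> p3)):
    T ((p2 | (((p2 -> ~p3) <-> (p1 <-> (p2 | ~p1))) -> p2)) -> p3): β-rule — branch into F (p2 | (((p2 -> ~p3) <-> (p1 <-> (p2 | ~p1))) -> p2))  //  T p3.
      branch 2.1 (add F (p2 | (((p2 -> ~p3) <-> (p1 <-> (p2 | ~p1))) -> p2))):
        F (p2 | (((p2 -> ~p3) <-> (p1 <-> (p2 | ~p1))) -> p2)): α-rule — add F p2, F (((p2 -> ~p3) <-> (p1 <-> (p2 | ~p1))) -> p2).
        F (((p2 -> ~p3) <-> (p1 <-> (p2 | ~p1))) -> p2): α-rule — add T ((p2 -> ~p3) <-> (p1 <-> (p2 | ~p1))), F p2.
        T ((p2 -> ~p3) <-> (p1 <-> (p2 | ~p1))): β-rule — branch into T (p2 -> ~p3), T (p1 <-> (p2 | ~p1))  //  F (p2 -> ~p3), F (p1 <-> (p2 | ~p1)).
          branch 2.1.1 (add T (p2 -> ~p3), T (p1 <-> (p2 | ~p1))):
            T (p2 -> ~p3): β-rule — branch into F p2  //  T ~p3.
              branch 2.1.1.1 (add F p2):
                T (p1 <-> (p2 | ~p1)): β-rule — branch into T p1, T (p2 | ~p1)  //  F p1, F (p2 | ~p1).
                  branch 2.1.1.1.1 (add T p1, T (p2 | ~p1)):
                    T (p2 | ~p1): β-rule — branch into T p2  //  T ~p1.
                      branch 2.1.1.1.1.1 (add T p2):
                        × closes — contains both p2 and ~p2.
                      branch 2.1.1.1.1.2 (add T ~p1):
                        × closes — contains both p1 and ~p1.
                  branch 2.1.1.1.2 (add F p1, F (p2 | ~p1)):
                    F (p2 | ~p1): α-rule — add F p2, F ~p1.
                    × closes — contains both p1 and ~p1.
              branch 2.1.1.2 (add T ~p3):
                T (p1 <-> (p2 | ~p1)): β-rule — branch into T p1, T (p2 | ~p1)  //  F p1, F (p2 | ~p1).
                  branch 2.1.1.2.1 (add T p1, T (p2 | ~p1)):
                    T (p2 | ~p1): β-rule — branch into T p2  //  T ~p1.
                      branch 2.1.1.2.1.1 (add T p2):
                        × closes — contains both p2 and ~p2.
                      branch 2.1.1.2.1.2 (add T ~p1):
                        × closes — contains both p1 and ~p1.
                  branch 2.1.1.2.2 (add F p1, F (p2 | ~p1)):
                    F (p2 | ~p1): α-rule — add F p2, F ~p1.
                    × closes — contains both p1 and ~p1.
          branch 2.1.2 (add F (p2 -> ~p3), F (p1 <-> (p2 | ~p1))):
            F (p2 -> ~p3): α-rule — add T p2, F ~p3.
            × closes — contains both p2 and ~p2.
      branch 2.2 (add T p3):
        ○ open, literals {p3=1}.
7 branches closed, 4 open.
Each open branch fixes some atoms; the unmentioned ones are free. Counting distinct full assignments: branch {p2=0, p3=1} (p1) contributes 2 new; branch {p3=1} (p2, p1) contributes 2 new; branch {p2=1, p3=0} (p1) contributes 2 new; branch {p3=1} (p2, p1) contributes 0 new. Total: 6.

6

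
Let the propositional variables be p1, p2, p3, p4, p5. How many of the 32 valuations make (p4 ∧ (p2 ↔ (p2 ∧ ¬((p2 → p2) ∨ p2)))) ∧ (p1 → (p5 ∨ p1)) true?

Initial set: {((p4 ∧ (p2 ↔ (p2 ∧ ¬((p2 → p2) ∨ p2)))) ∧ (p1 → (p5 ∨ p1)))}.
((p4 ∧ (p2 ↔ (p2 ∧ ¬((p2 → p2) ∨ p2)))) ∧ (p1 → (p5 ∨ p1))): α-rule — add (p4 ∧ (p2 ↔ (p2 ∧ ¬((p2 → p2) ∨ p2)))), (p1 → (p5 ∨ p1)).
(p4 ∧ (p2 ↔ (p2 ∧ ¬((p2 → p2) ∨ p2)))): α-rule — add p4, (p2 ↔ (p2 ∧ ¬((p2 → p2) ∨ p2))).
(p1 → (p5 ∨ p1)): β-rule — branch into ¬p1  //  (p5 ∨ p1).
  branch 1 (add ¬p1):
    (p2 ↔ (p2 ∧ ¬((p2 → p2) ∨ p2))): β-rule — branch into p2, (p2 ∧ ¬((p2 → p2) ∨ p2))  //  ¬p2, ¬(p2 ∧ ¬((p2 → p2) ∨ p2)).
      branch 1.1 (add p2, (p2 ∧ ¬((p2 → p2) ∨ p2))):
        (p2 ∧ ¬((p2 → p2) ∨ p2)): α-rule — add p2, ¬((p2 → p2) ∨ p2).
        ¬((p2 → p2) ∨ p2): α-rule — add ¬(p2 → p2), ¬p2.
        × closes — contains both p2 and ¬p2.
      branch 1.2 (add ¬p2, ¬(p2 ∧ ¬((p2 → p2) ∨ p2))):
        ¬(p2 ∧ ¬((p2 → p2) ∨ p2)): β-rule — branch into ¬p2  //  ¬¬((p2 → p2) ∨ p2).
          branch 1.2.1 (add ¬p2):
            ○ open, literals {p1=false, p2=false, p4=true}.
          branch 1.2.2 (add ¬¬((p2 → p2) ∨ p2)):
            ¬¬((p2 → p2) ∨ p2): β-rule — branch into (p2 → p2)  //  p2.
              branch 1.2.2.1 (add (p2 → p2)):
                (p2 → p2): β-rule — branch into ¬p2  //  p2.
                  branch 1.2.2.1.1 (add ¬p2):
                    ○ open, literals {p1=false, p2=false, p4=true}.
                  branch 1.2.2.1.2 (add p2):
                    × closes — contains both p2 and ¬p2.
              branch 1.2.2.2 (add p2):
                × closes — contains both p2 and ¬p2.
  branch 2 (add (p5 ∨ p1)):
    (p2 ↔ (p2 ∧ ¬((p2 → p2) ∨ p2))): β-rule — branch into p2, (p2 ∧ ¬((p2 → p2) ∨ p2))  //  ¬p2, ¬(p2 ∧ ¬((p2 → p2) ∨ p2)).
      branch 2.1 (add p2, (p2 ∧ ¬((p2 → p2) ∨ p2))):
        (p2 ∧ ¬((p2 → p2) ∨ p2)): α-rule — add p2, ¬((p2 → p2) ∨ p2).
        ¬((p2 → p2) ∨ p2): α-rule — add ¬(p2 → p2), ¬p2.
        × closes — contains both p2 and ¬p2.
      branch 2.2 (add ¬p2, ¬(p2 ∧ ¬((p2 → p2) ∨ p2))):
        (p5 ∨ p1): β-rule — branch into p5  //  p1.
          branch 2.2.1 (add p5):
            ¬(p2 ∧ ¬((p2 → p2) ∨ p2)): β-rule — branch into ¬p2  //  ¬¬((p2 → p2) ∨ p2).
              branch 2.2.1.1 (add ¬p2):
                ○ open, literals {p2=false, p4=true, p5=true}.
              branch 2.2.1.2 (add ¬¬((p2 → p2) ∨ p2)):
                ¬¬((p2 → p2) ∨ p2): β-rule — branch into (p2 → p2)  //  p2.
                  branch 2.2.1.2.1 (add (p2 → p2)):
                    (p2 → p2): β-rule — branch into ¬p2  //  p2.
                      branch 2.2.1.2.1.1 (add ¬p2):
                        ○ open, literals {p2=false, p4=true, p5=true}.
                      branch 2.2.1.2.1.2 (add p2):
                        × closes — contains both p2 and ¬p2.
                  branch 2.2.1.2.2 (add p2):
                    × closes — contains both p2 and ¬p2.
          branch 2.2.2 (add p1):
            ¬(p2 ∧ ¬((p2 → p2) ∨ p2)): β-rule — branch into ¬p2  //  ¬¬((p2 → p2) ∨ p2).
              branch 2.2.2.1 (add ¬p2):
                ○ open, literals {p1=true, p2=false, p4=true}.
              branch 2.2.2.2 (add ¬¬((p2 → p2) ∨ p2)):
                ¬¬((p2 → p2) ∨ p2): β-rule — branch into (p2 → p2)  //  p2.
                  branch 2.2.2.2.1 (add (p2 → p2)):
                    (p2 → p2): β-rule — branch into ¬p2  //  p2.
                      branch 2.2.2.2.1.1 (add ¬p2):
                        ○ open, literals {p1=true, p2=false, p4=true}.
                      branch 2.2.2.2.1.2 (add p2):
                        × closes — contains both p2 and ¬p2.
                  branch 2.2.2.2.2 (add p2):
                    × closes — contains both p2 and ¬p2.
8 branches closed, 6 open.
Each open branch fixes some atoms; the unmentioned ones are free. Counting distinct full assignments: branch {p1=false, p2=false, p4=true} (p3, p5) contributes 4 new; branch {p1=false, p2=false, p4=true} (p3, p5) contributes 0 new; branch {p2=false, p4=true, p5=true} (p1, p3) contributes 2 new; branch {p2=false, p4=true, p5=true} (p1, p3) contributes 0 new; branch {p1=true, p2=false, p4=true} (p3, p5) contributes 2 new; branch {p1=true, p2=false, p4=true} (p3, p5) contributes 0 new. Total: 8.

8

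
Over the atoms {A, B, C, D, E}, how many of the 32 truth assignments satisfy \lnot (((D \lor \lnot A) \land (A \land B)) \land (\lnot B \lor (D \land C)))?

Initial set: {\lnot (((D \lor \lnot A) \land (A \land B)) \land (\lnot B \lor (D \land C)))}.
\lnot (((D \lor \lnot A) \land (A \land B)) \land (\lnot B \lor (D \land C))): β-rule — branch into \lnot ((D \lor \lnot A) \land (A \land B))  //  \lnot (\lnot B \lor (D \land C)).
  branch 1 (add \lnot ((D \lor \lnot A) \land (A \land B))):
    \lnot ((D \lor \lnot A) \land (A \land B)): β-rule — branch into \lnot (D \lor \lnot A)  //  \lnot (A \land B).
      branch 1.1 (add \lnot (D \lor \lnot A)):
        \lnot (D \lor \lnot A): α-rule — add \lnot D, \lnot \lnot A.
        ○ open, literals {A=T, D=F}.
      branch 1.2 (add \lnot (A \land B)):
        \lnot (A \land B): β-rule — branch into \lnot A  //  \lnot B.
          branch 1.2.1 (add \lnot A):
            ○ open, literals {A=F}.
          branch 1.2.2 (add \lnot B):
            ○ open, literals {B=F}.
  branch 2 (add \lnot (\lnot B \lor (D \land C))):
    \lnot (\lnot B \lor (D \land C)): α-rule — add \lnot \lnot B, \lnot (D \land C).
    \lnot (D \land C): β-rule — branch into \lnot D  //  \lnot C.
      branch 2.1 (add \lnot D):
        ○ open, literals {B=T, D=F}.
      branch 2.2 (add \lnot C):
        ○ open, literals {B=T, C=F}.
0 branches closed, 5 open.
Each open branch fixes some atoms; the unmentioned ones are free. Counting distinct full assignments: branch {A=T, D=F} (B, C, E) contributes 8 new; branch {A=F} (B, C, D, E) contributes 16 new; branch {B=F} (A, C, D, E) contributes 4 new; branch {B=T, D=F} (A, C, E) contributes 0 new; branch {B=T, C=F} (A, D, E) contributes 2 new. Total: 30.

30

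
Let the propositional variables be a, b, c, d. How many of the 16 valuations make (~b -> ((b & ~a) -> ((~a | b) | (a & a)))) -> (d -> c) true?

Initial set: {T ((~b -> ((b & ~a) -> ((~a | b) | (a & a)))) -> (d -> c))}.
T ((~b -> ((b & ~a) -> ((~a | b) | (a & a)))) -> (d -> c)): β-rule — branch into F (~b -> ((b & ~a) -> ((~a | b) | (a & a))))  //  T (d -> c).
  branch 1 (add F (~b -> ((b & ~a) -> ((~a | b) | (a & a))))):
    F (~b -> ((b & ~a) -> ((~a | b) | (a & a)))): α-rule — add T ~b, F ((b & ~a) -> ((~a | b) | (a & a))).
    F ((b & ~a) -> ((~a | b) | (a & a))): α-rule — add T (b & ~a), F ((~a | b) | (a & a)).
    T (b & ~a): α-rule — add T b, T ~a.
    × closes — contains both b and ~b.
  branch 2 (add T (d -> c)):
    T (d -> c): β-rule — branch into F d  //  T c.
      branch 2.1 (add F d):
        ○ open, literals {d=0}.
      branch 2.2 (add T c):
        ○ open, literals {c=1}.
1 branch closed, 2 open.
Each open branch fixes some atoms; the unmentioned ones are free. Counting distinct full assignments: branch {d=0} (a, b, c) contributes 8 new; branch {c=1} (a, b, d) contributes 4 new. Total: 12.

12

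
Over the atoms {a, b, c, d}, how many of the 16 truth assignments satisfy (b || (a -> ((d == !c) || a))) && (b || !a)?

Initial set: {((b || (a -> ((d == !c) || a))) && (b || !a))}.
((b || (a -> ((d == !c) || a))) && (b || !a)): α-rule — add (b || (a -> ((d == !c) || a))), (b || !a).
(b || (a -> ((d == !c) || a))): β-rule — branch into b  //  (a -> ((d == !c) || a)).
  branch 1 (add b):
    (b || !a): β-rule — branch into b  //  !a.
      branch 1.1 (add b):
        ○ open, literals {b=T}.
      branch 1.2 (add !a):
        ○ open, literals {a=F, b=T}.
  branch 2 (add (a -> ((d == !c) || a))):
    (b || !a): β-rule — branch into b  //  !a.
      branch 2.1 (add b):
        (a -> ((d == !c) || a)): β-rule — branch into !a  //  ((d == !c) || a).
          branch 2.1.1 (add !a):
            ○ open, literals {a=F, b=T}.
          branch 2.1.2 (add ((d == !c) || a)):
            ((d == !c) || a): β-rule — branch into (d == !c)  //  a.
              branch 2.1.2.1 (add (d == !c)):
                (d == !c): β-rule — branch into d, !c  //  !d, !!c.
                  branch 2.1.2.1.1 (add d, !c):
                    ○ open, literals {b=T, c=F, d=T}.
                  branch 2.1.2.1.2 (add !d, !!c):
                    ○ open, literals {b=T, c=T, d=F}.
              branch 2.1.2.2 (add a):
                ○ open, literals {a=T, b=T}.
      branch 2.2 (add !a):
        (a -> ((d == !c) || a)): β-rule — branch into !a  //  ((d == !c) || a).
          branch 2.2.1 (add !a):
            ○ open, literals {a=F}.
          branch 2.2.2 (add ((d == !c) || a)):
            ((d == !c) || a): β-rule — branch into (d == !c)  //  a.
              branch 2.2.2.1 (add (d == !c)):
                (d == !c): β-rule — branch into d, !c  //  !d, !!c.
                  branch 2.2.2.1.1 (add d, !c):
                    ○ open, literals {a=F, c=F, d=T}.
                  branch 2.2.2.1.2 (add !d, !!c):
                    ○ open, literals {a=F, c=T, d=F}.
              branch 2.2.2.2 (add a):
                × closes — contains both a and !a.
1 branch closed, 9 open.
Each open branch fixes some atoms; the unmentioned ones are free. Counting distinct full assignments: branch {b=T} (a, c, d) contributes 8 new; branch {a=F, b=T} (c, d) contributes 0 new; branch {a=F, b=T} (c, d) contributes 0 new; branch {b=T, c=F, d=T} (a) contributes 0 new; branch {b=T, c=T, d=F} (a) contributes 0 new; branch {a=T, b=T} (c, d) contributes 0 new; branch {a=F} (b, c, d) contributes 4 new; branch {a=F, c=F, d=T} (b) contributes 0 new; branch {a=F, c=T, d=F} (b) contributes 0 new. Total: 12.

12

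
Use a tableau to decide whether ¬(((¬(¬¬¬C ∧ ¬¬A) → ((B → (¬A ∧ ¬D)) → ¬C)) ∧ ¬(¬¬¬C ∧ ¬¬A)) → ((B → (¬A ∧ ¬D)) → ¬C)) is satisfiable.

Unsatisfiable

Initial set: {¬(((¬(¬¬¬C ∧ ¬¬A) → ((B → (¬A ∧ ¬D)) → ¬C)) ∧ ¬(¬¬¬C ∧ ¬¬A)) → ((B → (¬A ∧ ¬D)) → ¬C))}.
¬(((¬(¬¬¬C ∧ ¬¬A) → ((B → (¬A ∧ ¬D)) → ¬C)) ∧ ¬(¬¬¬C ∧ ¬¬A)) → ((B → (¬A ∧ ¬D)) → ¬C)): α-rule — add ((¬(¬¬¬C ∧ ¬¬A) → ((B → (¬A ∧ ¬D)) → ¬C)) ∧ ¬(¬¬¬C ∧ ¬¬A)), ¬((B → (¬A ∧ ¬D)) → ¬C).
((¬(¬¬¬C ∧ ¬¬A) → ((B → (¬A ∧ ¬D)) → ¬C)) ∧ ¬(¬¬¬C ∧ ¬¬A)): α-rule — add (¬(¬¬¬C ∧ ¬¬A) → ((B → (¬A ∧ ¬D)) → ¬C)), ¬(¬¬¬C ∧ ¬¬A).
¬((B → (¬A ∧ ¬D)) → ¬C): α-rule — add (B → (¬A ∧ ¬D)), ¬¬C.
(¬(¬¬¬C ∧ ¬¬A) → ((B → (¬A ∧ ¬D)) → ¬C)): β-rule — branch into ¬¬(¬¬¬C ∧ ¬¬A)  //  ((B → (¬A ∧ ¬D)) → ¬C).
  branch 1 (add ¬¬(¬¬¬C ∧ ¬¬A)):
    ¬¬(¬¬¬C ∧ ¬¬A): α-rule — add ¬¬¬C, ¬¬A.
    ¬¬¬C: drop double negation, giving ¬C.
    × closes — contains both C and ¬C.
  branch 2 (add ((B → (¬A ∧ ¬D)) → ¬C)):
    ¬(¬¬¬C ∧ ¬¬A): β-rule — branch into ¬¬¬¬C  //  ¬¬¬A.
      branch 2.1 (add ¬¬¬¬C):
        ¬¬¬¬C: drop double negation, giving ¬¬C.
        (B → (¬A ∧ ¬D)): β-rule — branch into ¬B  //  (¬A ∧ ¬D).
          branch 2.1.1 (add ¬B):
            ((B → (¬A ∧ ¬D)) → ¬C): β-rule — branch into ¬(B → (¬A ∧ ¬D))  //  ¬C.
              branch 2.1.1.1 (add ¬(B → (¬A ∧ ¬D))):
                ¬(B → (¬A ∧ ¬D)): α-rule — add B, ¬(¬A ∧ ¬D).
                × closes — contains both B and ¬B.
              branch 2.1.1.2 (add ¬C):
                × closes — contains both C and ¬C.
          branch 2.1.2 (add (¬A ∧ ¬D)):
            (¬A ∧ ¬D): α-rule — add ¬A, ¬D.
            ((B → (¬A ∧ ¬D)) → ¬C): β-rule — branch into ¬(B → (¬A ∧ ¬D))  //  ¬C.
              branch 2.1.2.1 (add ¬(B → (¬A ∧ ¬D))):
                ¬(B → (¬A ∧ ¬D)): α-rule — add B, ¬(¬A ∧ ¬D).
                ¬(¬A ∧ ¬D): β-rule — branch into ¬¬A  //  ¬¬D.
                  branch 2.1.2.1.1 (add ¬¬A):
                    × closes — contains both A and ¬A.
                  branch 2.1.2.1.2 (add ¬¬D):
                    × closes — contains both D and ¬D.
              branch 2.1.2.2 (add ¬C):
                × closes — contains both C and ¬C.
      branch 2.2 (add ¬¬¬A):
        ¬¬¬A: drop double negation, giving ¬A.
        (B → (¬A ∧ ¬D)): β-rule — branch into ¬B  //  (¬A ∧ ¬D).
          branch 2.2.1 (add ¬B):
            ((B → (¬A ∧ ¬D)) → ¬C): β-rule — branch into ¬(B → (¬A ∧ ¬D))  //  ¬C.
              branch 2.2.1.1 (add ¬(B → (¬A ∧ ¬D))):
                ¬(B → (¬A ∧ ¬D)): α-rule — add B, ¬(¬A ∧ ¬D).
                × closes — contains both B and ¬B.
              branch 2.2.1.2 (add ¬C):
                × closes — contains both C and ¬C.
          branch 2.2.2 (add (¬A ∧ ¬D)):
            (¬A ∧ ¬D): α-rule — add ¬A, ¬D.
            ((B → (¬A ∧ ¬D)) → ¬C): β-rule — branch into ¬(B → (¬A ∧ ¬D))  //  ¬C.
              branch 2.2.2.1 (add ¬(B → (¬A ∧ ¬D))):
                ¬(B → (¬A ∧ ¬D)): α-rule — add B, ¬(¬A ∧ ¬D).
                ¬(¬A ∧ ¬D): β-rule — branch into ¬¬A  //  ¬¬D.
                  branch 2.2.2.1.1 (add ¬¬A):
                    × closes — contains both A and ¬A.
                  branch 2.2.2.1.2 (add ¬¬D):
                    × closes — contains both D and ¬D.
              branch 2.2.2.2 (add ¬C):
                × closes — contains both C and ¬C.
All 11 branches close.
Every branch closed; the formula is unsatisfiable.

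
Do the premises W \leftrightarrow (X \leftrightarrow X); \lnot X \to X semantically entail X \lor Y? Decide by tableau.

Yes

Initial set: {(W \leftrightarrow (X \leftrightarrow X)); (\lnot X \to X); \lnot (X \lor Y)}.
\lnot (X \lor Y): α-rule — add \lnot X, \lnot Y.
(W \leftrightarrow (X \leftrightarrow X)): β-rule — branch into W, (X \leftrightarrow X)  //  \lnot W, \lnot (X \leftrightarrow X).
  branch 1 (add W, (X \leftrightarrow X)):
    (\lnot X \to X): β-rule — branch into \lnot \lnot X  //  X.
      branch 1.1 (add \lnot \lnot X):
        × closes — contains both X and \lnot X.
      branch 1.2 (add X):
        × closes — contains both X and \lnot X.
  branch 2 (add \lnot W, \lnot (X \leftrightarrow X)):
    (\lnot X \to X): β-rule — branch into \lnot \lnot X  //  X.
      branch 2.1 (add \lnot \lnot X):
        × closes — contains both X and \lnot X.
      branch 2.2 (add X):
        × closes — contains both X and \lnot X.
All 4 branches close.
Every branch closed, so the premises entail the conclusion.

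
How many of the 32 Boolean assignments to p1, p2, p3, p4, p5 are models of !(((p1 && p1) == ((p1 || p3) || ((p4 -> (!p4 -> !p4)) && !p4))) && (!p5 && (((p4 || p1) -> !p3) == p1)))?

28

Initial set: {T !(((p1 && p1) == ((p1 || p3) || ((p4 -> (!p4 -> !p4)) && !p4))) && (!p5 && (((p4 || p1) -> !p3) == p1)))}.
T !(((p1 && p1) == ((p1 || p3) || ((p4 -> (!p4 -> !p4)) && !p4))) && (!p5 && (((p4 || p1) -> !p3) == p1))): β-rule — branch into F ((p1 && p1) == ((p1 || p3) || ((p4 -> (!p4 -> !p4)) && !p4)))  //  F (!p5 && (((p4 || p1) -> !p3) == p1)).
  branch 1 (add F ((p1 && p1) == ((p1 || p3) || ((p4 -> (!p4 -> !p4)) && !p4)))):
    F ((p1 && p1) == ((p1 || p3) || ((p4 -> (!p4 -> !p4)) && !p4))): β-rule — branch into T (p1 && p1), F ((p1 || p3) || ((p4 -> (!p4 -> !p4)) && !p4))  //  F (p1 && p1), T ((p1 || p3) || ((p4 -> (!p4 -> !p4)) && !p4)).
      branch 1.1 (add T (p1 && p1), F ((p1 || p3) || ((p4 -> (!p4 -> !p4)) && !p4))):
        T (p1 && p1): α-rule — add T p1, T p1.
        F ((p1 || p3) || ((p4 -> (!p4 -> !p4)) && !p4)): α-rule — add F (p1 || p3), F ((p4 -> (!p4 -> !p4)) && !p4).
        F (p1 || p3): α-rule — add F p1, F p3.
        × closes — contains both p1 and !p1.
      branch 1.2 (add F (p1 && p1), T ((p1 || p3) || ((p4 -> (!p4 -> !p4)) && !p4))):
        F (p1 && p1): β-rule — branch into F p1  //  F p1.
          branch 1.2.1 (add F p1):
            T ((p1 || p3) || ((p4 -> (!p4 -> !p4)) && !p4)): β-rule — branch into T (p1 || p3)  //  T ((p4 -> (!p4 -> !p4)) && !p4).
              branch 1.2.1.1 (add T (p1 || p3)):
                T (p1 || p3): β-rule — branch into T p1  //  T p3.
                  branch 1.2.1.1.1 (add T p1):
                    × closes — contains both p1 and !p1.
                  branch 1.2.1.1.2 (add T p3):
                    ○ open, literals {p1=0, p3=1}.
              branch 1.2.1.2 (add T ((p4 -> (!p4 -> !p4)) && !p4)):
                T ((p4 -> (!p4 -> !p4)) && !p4): α-rule — add T (p4 -> (!p4 -> !p4)), T !p4.
                T (p4 -> (!p4 -> !p4)): β-rule — branch into F p4  //  T (!p4 -> !p4).
                  branch 1.2.1.2.1 (add F p4):
                    ○ open, literals {p1=0, p4=0}.
                  branch 1.2.1.2.2 (add T (!p4 -> !p4)):
                    T (!p4 -> !p4): β-rule — branch into F !p4  //  T !p4.
                      branch 1.2.1.2.2.1 (add F !p4):
                        × closes — contains both p4 and !p4.
                      branch 1.2.1.2.2.2 (add T !p4):
                        ○ open, literals {p1=0, p4=0}.
          branch 1.2.2 (add F p1):
            T ((p1 || p3) || ((p4 -> (!p4 -> !p4)) && !p4)): β-rule — branch into T (p1 || p3)  //  T ((p4 -> (!p4 -> !p4)) && !p4).
              branch 1.2.2.1 (add T (p1 || p3)):
                T (p1 || p3): β-rule — branch into T p1  //  T p3.
                  branch 1.2.2.1.1 (add T p1):
                    × closes — contains both p1 and !p1.
                  branch 1.2.2.1.2 (add T p3):
                    ○ open, literals {p1=0, p3=1}.
              branch 1.2.2.2 (add T ((p4 -> (!p4 -> !p4)) && !p4)):
                T ((p4 -> (!p4 -> !p4)) && !p4): α-rule — add T (p4 -> (!p4 -> !p4)), T !p4.
                T (p4 -> (!p4 -> !p4)): β-rule — branch into F p4  //  T (!p4 -> !p4).
                  branch 1.2.2.2.1 (add F p4):
                    ○ open, literals {p1=0, p4=0}.
                  branch 1.2.2.2.2 (add T (!p4 -> !p4)):
                    T (!p4 -> !p4): β-rule — branch into F !p4  //  T !p4.
                      branch 1.2.2.2.2.1 (add F !p4):
                        × closes — contains both p4 and !p4.
                      branch 1.2.2.2.2.2 (add T !p4):
                        ○ open, literals {p1=0, p4=0}.
  branch 2 (add F (!p5 && (((p4 || p1) -> !p3) == p1))):
    F (!p5 && (((p4 || p1) -> !p3) == p1)): β-rule — branch into F !p5  //  F (((p4 || p1) -> !p3) == p1).
      branch 2.1 (add F !p5):
        ○ open, literals {p5=1}.
      branch 2.2 (add F (((p4 || p1) -> !p3) == p1)):
        F (((p4 || p1) -> !p3) == p1): β-rule — branch into T ((p4 || p1) -> !p3), F p1  //  F ((p4 || p1) -> !p3), T p1.
          branch 2.2.1 (add T ((p4 || p1) -> !p3), F p1):
            T ((p4 || p1) -> !p3): β-rule — branch into F (p4 || p1)  //  T !p3.
              branch 2.2.1.1 (add F (p4 || p1)):
                F (p4 || p1): α-rule — add F p4, F p1.
                ○ open, literals {p1=0, p4=0}.
              branch 2.2.1.2 (add T !p3):
                ○ open, literals {p1=0, p3=0}.
          branch 2.2.2 (add F ((p4 || p1) -> !p3), T p1):
            F ((p4 || p1) -> !p3): α-rule — add T (p4 || p1), F !p3.
            T (p4 || p1): β-rule — branch into T p4  //  T p1.
              branch 2.2.2.1 (add T p4):
                ○ open, literals {p1=1, p3=1, p4=1}.
              branch 2.2.2.2 (add T p1):
                ○ open, literals {p1=1, p3=1}.
5 branches closed, 11 open.
Each open branch fixes some atoms; the unmentioned ones are free. Counting distinct full assignments: branch {p1=0, p3=1} (p2, p4, p5) contributes 8 new; branch {p1=0, p4=0} (p2, p3, p5) contributes 4 new; branch {p1=0, p4=0} (p2, p3, p5) contributes 0 new; branch {p1=0, p3=1} (p2, p4, p5) contributes 0 new; branch {p1=0, p4=0} (p2, p3, p5) contributes 0 new; branch {p1=0, p4=0} (p2, p3, p5) contributes 0 new; branch {p5=1} (p1, p2, p3, p4) contributes 10 new; branch {p1=0, p4=0} (p2, p3, p5) contributes 0 new; branch {p1=0, p3=0} (p2, p4, p5) contributes 2 new; branch {p1=1, p3=1, p4=1} (p2, p5) contributes 2 new; branch {p1=1, p3=1} (p2, p4, p5) contributes 2 new. Total: 28.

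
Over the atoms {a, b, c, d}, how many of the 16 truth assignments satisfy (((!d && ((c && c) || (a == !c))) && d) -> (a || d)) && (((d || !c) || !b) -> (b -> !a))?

Initial set: {((((!d && ((c && c) || (a == !c))) && d) -> (a || d)) && (((d || !c) || !b) -> (b -> !a)))}.
((((!d && ((c && c) || (a == !c))) && d) -> (a || d)) && (((d || !c) || !b) -> (b -> !a))): α-rule — add (((!d && ((c && c) || (a == !c))) && d) -> (a || d)), (((d || !c) || !b) -> (b -> !a)).
(((!d && ((c && c) || (a == !c))) && d) -> (a || d)): β-rule — branch into !((!d && ((c && c) || (a == !c))) && d)  //  (a || d).
  branch 1 (add !((!d && ((c && c) || (a == !c))) && d)):
    (((d || !c) || !b) -> (b -> !a)): β-rule — branch into !((d || !c) || !b)  //  (b -> !a).
      branch 1.1 (add !((d || !c) || !b)):
        !((d || !c) || !b): α-rule — add !(d || !c), !!b.
        !(d || !c): α-rule — add !d, !!c.
        !((!d && ((c && c) || (a == !c))) && d): β-rule — branch into !(!d && ((c && c) || (a == !c)))  //  !d.
          branch 1.1.1 (add !(!d && ((c && c) || (a == !c)))):
            !(!d && ((c && c) || (a == !c))): β-rule — branch into !!d  //  !((c && c) || (a == !c)).
              branch 1.1.1.1 (add !!d):
                × closes — contains both d and !d.
              branch 1.1.1.2 (add !((c && c) || (a == !c))):
                !((c && c) || (a == !c)): α-rule — add !(c && c), !(a == !c).
                !(c && c): β-rule — branch into !c  //  !c.
                  branch 1.1.1.2.1 (add !c):
                    × closes — contains both c and !c.
                  branch 1.1.1.2.2 (add !c):
                    × closes — contains both c and !c.
          branch 1.1.2 (add !d):
            ○ open, literals {b=1, c=1, d=0}.
      branch 1.2 (add (b -> !a)):
        !((!d && ((c && c) || (a == !c))) && d): β-rule — branch into !(!d && ((c && c) || (a == !c)))  //  !d.
          branch 1.2.1 (add !(!d && ((c && c) || (a == !c)))):
            (b -> !a): β-rule — branch into !b  //  !a.
              branch 1.2.1.1 (add !b):
                !(!d && ((c && c) || (a == !c))): β-rule — branch into !!d  //  !((c && c) || (a == !c)).
                  branch 1.2.1.1.1 (add !!d):
                    ○ open, literals {b=0, d=1}.
                  branch 1.2.1.1.2 (add !((c && c) || (a == !c))):
                    !((c && c) || (a == !c)): α-rule — add !(c && c), !(a == !c).
                    !(c && c): β-rule — branch into !c  //  !c.
                      branch 1.2.1.1.2.1 (add !c):
                        !(a == !c): β-rule — branch into a, !!c  //  !a, !c.
                          branch 1.2.1.1.2.1.1 (add a, !!c):
                            × closes — contains both c and !c.
                          branch 1.2.1.1.2.1.2 (add !a, !c):
                            ○ open, literals {a=0, b=0, c=0}.
                      branch 1.2.1.1.2.2 (add !c):
                        !(a == !c): β-rule — branch into a, !!c  //  !a, !c.
                          branch 1.2.1.1.2.2.1 (add a, !!c):
                            × closes — contains both c and !c.
                          branch 1.2.1.1.2.2.2 (add !a, !c):
                            ○ open, literals {a=0, b=0, c=0}.
              branch 1.2.1.2 (add !a):
                !(!d && ((c && c) || (a == !c))): β-rule — branch into !!d  //  !((c && c) || (a == !c)).
                  branch 1.2.1.2.1 (add !!d):
                    ○ open, literals {a=0, d=1}.
                  branch 1.2.1.2.2 (add !((c && c) || (a == !c))):
                    !((c && c) || (a == !c)): α-rule — add !(c && c), !(a == !c).
                    !(c && c): β-rule — branch into !c  //  !c.
                      branch 1.2.1.2.2.1 (add !c):
                        !(a == !c): β-rule — branch into a, !!c  //  !a, !c.
                          branch 1.2.1.2.2.1.1 (add a, !!c):
                            × closes — contains both a and !a.
                          branch 1.2.1.2.2.1.2 (add !a, !c):
                            ○ open, literals {a=0, c=0}.
                      branch 1.2.1.2.2.2 (add !c):
                        !(a == !c): β-rule — branch into a, !!c  //  !a, !c.
                          branch 1.2.1.2.2.2.1 (add a, !!c):
                            × closes — contains both a and !a.
                          branch 1.2.1.2.2.2.2 (add !a, !c):
                            ○ open, literals {a=0, c=0}.
          branch 1.2.2 (add !d):
            (b -> !a): β-rule — branch into !b  //  !a.
              branch 1.2.2.1 (add !b):
                ○ open, literals {b=0, d=0}.
              branch 1.2.2.2 (add !a):
                ○ open, literals {a=0, d=0}.
  branch 2 (add (a || d)):
    (((d || !c) || !b) -> (b -> !a)): β-rule — branch into !((d || !c) || !b)  //  (b -> !a).
      branch 2.1 (add !((d || !c) || !b)):
        !((d || !c) || !b): α-rule — add !(d || !c), !!b.
        !(d || !c): α-rule — add !d, !!c.
        (a || d): β-rule — branch into a  //  d.
          branch 2.1.1 (add a):
            ○ open, literals {a=1, b=1, c=1, d=0}.
          branch 2.1.2 (add d):
            × closes — contains both d and !d.
      branch 2.2 (add (b -> !a)):
        (a || d): β-rule — branch into a  //  d.
          branch 2.2.1 (add a):
            (b -> !a): β-rule — branch into !b  //  !a.
              branch 2.2.1.1 (add !b):
                ○ open, literals {a=1, b=0}.
              branch 2.2.1.2 (add !a):
                × closes — contains both a and !a.
          branch 2.2.2 (add d):
            (b -> !a): β-rule — branch into !b  //  !a.
              branch 2.2.2.1 (add !b):
                ○ open, literals {b=0, d=1}.
              branch 2.2.2.2 (add !a):
                ○ open, literals {a=0, d=1}.
9 branches closed, 13 open.
Each open branch fixes some atoms; the unmentioned ones are free. Counting distinct full assignments: branch {b=1, c=1, d=0} (a) contributes 2 new; branch {b=0, d=1} (a, c) contributes 4 new; branch {a=0, b=0, c=0} (d) contributes 1 new; branch {a=0, b=0, c=0} (d) contributes 0 new; branch {a=0, d=1} (b, c) contributes 2 new; branch {a=0, c=0} (b, d) contributes 1 new; branch {a=0, c=0} (b, d) contributes 0 new; branch {b=0, d=0} (a, c) contributes 3 new; branch {a=0, d=0} (b, c) contributes 0 new; branch {a=1, b=1, c=1, d=0} (none free) contributes 0 new; branch {a=1, b=0} (c, d) contributes 0 new; branch {b=0, d=1} (a, c) contributes 0 new; branch {a=0, d=1} (b, c) contributes 0 new. Total: 13.

13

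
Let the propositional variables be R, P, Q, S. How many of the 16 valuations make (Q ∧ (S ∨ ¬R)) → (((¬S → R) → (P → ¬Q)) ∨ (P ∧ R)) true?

15

Initial set: {T ((Q ∧ (S ∨ ¬R)) → (((¬S → R) → (P → ¬Q)) ∨ (P ∧ R)))}.
T ((Q ∧ (S ∨ ¬R)) → (((¬S → R) → (P → ¬Q)) ∨ (P ∧ R))): β-rule — branch into F (Q ∧ (S ∨ ¬R))  //  T (((¬S → R) → (P → ¬Q)) ∨ (P ∧ R)).
  branch 1 (add F (Q ∧ (S ∨ ¬R))):
    F (Q ∧ (S ∨ ¬R)): β-rule — branch into F Q  //  F (S ∨ ¬R).
      branch 1.1 (add F Q):
        ○ open, literals {Q=F}.
      branch 1.2 (add F (S ∨ ¬R)):
        F (S ∨ ¬R): α-rule — add F S, F ¬R.
        ○ open, literals {R=T, S=F}.
  branch 2 (add T (((¬S → R) → (P → ¬Q)) ∨ (P ∧ R))):
    T (((¬S → R) → (P → ¬Q)) ∨ (P ∧ R)): β-rule — branch into T ((¬S → R) → (P → ¬Q))  //  T (P ∧ R).
      branch 2.1 (add T ((¬S → R) → (P → ¬Q))):
        T ((¬S → R) → (P → ¬Q)): β-rule — branch into F (¬S → R)  //  T (P → ¬Q).
          branch 2.1.1 (add F (¬S → R)):
            F (¬S → R): α-rule — add T ¬S, F R.
            ○ open, literals {R=F, S=F}.
          branch 2.1.2 (add T (P → ¬Q)):
            T (P → ¬Q): β-rule — branch into F P  //  T ¬Q.
              branch 2.1.2.1 (add F P):
                ○ open, literals {P=F}.
              branch 2.1.2.2 (add T ¬Q):
                ○ open, literals {Q=F}.
      branch 2.2 (add T (P ∧ R)):
        T (P ∧ R): α-rule — add T P, T R.
        ○ open, literals {P=T, R=T}.
0 branches closed, 6 open.
Each open branch fixes some atoms; the unmentioned ones are free. Counting distinct full assignments: branch {Q=F} (R, P, S) contributes 8 new; branch {R=T, S=F} (P, Q) contributes 2 new; branch {R=F, S=F} (P, Q) contributes 2 new; branch {P=F} (R, Q, S) contributes 2 new; branch {Q=F} (R, P, S) contributes 0 new; branch {P=T, R=T} (Q, S) contributes 1 new. Total: 15.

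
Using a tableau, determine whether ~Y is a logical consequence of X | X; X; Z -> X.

No

Initial set: {T (X | X); T X; T (Z -> X); F ~Y}.
T (X | X): β-rule — branch into T X  //  T X.
  branch 1 (add T X):
    T (Z -> X): β-rule — branch into F Z  //  T X.
      branch 1.1 (add F Z):
        ○ open, literals {X=true, Y=true, Z=false}.
      branch 1.2 (add T X):
        ○ open, literals {X=true, Y=true}.
  branch 2 (add T X):
    T (Z -> X): β-rule — branch into F Z  //  T X.
      branch 2.1 (add F Z):
        ○ open, literals {X=true, Y=true, Z=false}.
      branch 2.2 (add T X):
        ○ open, literals {X=true, Y=true}.
0 branches closed, 4 open.
An open branch gives a countermodel: X=true, Y=true, Z=false (unmentioned atoms arbitrary); the premises hold there but the conclusion fails.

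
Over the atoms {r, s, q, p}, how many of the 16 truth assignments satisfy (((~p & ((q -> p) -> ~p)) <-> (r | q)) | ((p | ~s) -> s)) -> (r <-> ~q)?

10

Initial set: {T ((((~p & ((q -> p) -> ~p)) <-> (r | q)) | ((p | ~s) -> s)) -> (r <-> ~q))}.
T ((((~p & ((q -> p) -> ~p)) <-> (r | q)) | ((p | ~s) -> s)) -> (r <-> ~q)): β-rule — branch into F (((~p & ((q -> p) -> ~p)) <-> (r | q)) | ((p | ~s) -> s))  //  T (r <-> ~q).
  branch 1 (add F (((~p & ((q -> p) -> ~p)) <-> (r | q)) | ((p | ~s) -> s))):
    F (((~p & ((q -> p) -> ~p)) <-> (r | q)) | ((p | ~s) -> s)): α-rule — add F ((~p & ((q -> p) -> ~p)) <-> (r | q)), F ((p | ~s) -> s).
    F ((p | ~s) -> s): α-rule — add T (p | ~s), F s.
    F ((~p & ((q -> p) -> ~p)) <-> (r | q)): β-rule — branch into T (~p & ((q -> p) -> ~p)), F (r | q)  //  F (~p & ((q -> p) -> ~p)), T (r | q).
      branch 1.1 (add T (~p & ((q -> p) -> ~p)), F (r | q)):
        T (~p & ((q -> p) -> ~p)): α-rule — add T ~p, T ((q -> p) -> ~p).
        F (r | q): α-rule — add F r, F q.
        T (p | ~s): β-rule — branch into T p  //  T ~s.
          branch 1.1.1 (add T p):
            × closes — contains both p and ~p.
          branch 1.1.2 (add T ~s):
            T ((q -> p) -> ~p): β-rule — branch into F (q -> p)  //  T ~p.
              branch 1.1.2.1 (add F (q -> p)):
                F (q -> p): α-rule — add T q, F p.
                × closes — contains both q and ~q.
              branch 1.1.2.2 (add T ~p):
                ○ open, literals {p=0, q=0, r=0, s=0}.
      branch 1.2 (add F (~p & ((q -> p) -> ~p)), T (r | q)):
        T (p | ~s): β-rule — branch into T p  //  T ~s.
          branch 1.2.1 (add T p):
            F (~p & ((q -> p) -> ~p)): β-rule — branch into F ~p  //  F ((q -> p) -> ~p).
              branch 1.2.1.1 (add F ~p):
                T (r | q): β-rule — branch into T r  //  T q.
                  branch 1.2.1.1.1 (add T r):
                    ○ open, literals {p=1, r=1, s=0}.
                  branch 1.2.1.1.2 (add T q):
                    ○ open, literals {p=1, q=1, s=0}.
              branch 1.2.1.2 (add F ((q -> p) -> ~p)):
                F ((q -> p) -> ~p): α-rule — add T (q -> p), F ~p.
                T (r | q): β-rule — branch into T r  //  T q.
                  branch 1.2.1.2.1 (add T r):
                    T (q -> p): β-rule — branch into F q  //  T p.
                      branch 1.2.1.2.1.1 (add F q):
                        ○ open, literals {p=1, q=0, r=1, s=0}.
                      branch 1.2.1.2.1.2 (add T p):
                        ○ open, literals {p=1, r=1, s=0}.
                  branch 1.2.1.2.2 (add T q):
                    T (q -> p): β-rule — branch into F q  //  T p.
                      branch 1.2.1.2.2.1 (add F q):
                        × closes — contains both q and ~q.
                      branch 1.2.1.2.2.2 (add T p):
                        ○ open, literals {p=1, q=1, s=0}.
          branch 1.2.2 (add T ~s):
            F (~p & ((q -> p) -> ~p)): β-rule — branch into F ~p  //  F ((q -> p) -> ~p).
              branch 1.2.2.1 (add F ~p):
                T (r | q): β-rule — branch into T r  //  T q.
                  branch 1.2.2.1.1 (add T r):
                    ○ open, literals {p=1, r=1, s=0}.
                  branch 1.2.2.1.2 (add T q):
                    ○ open, literals {p=1, q=1, s=0}.
              branch 1.2.2.2 (add F ((q -> p) -> ~p)):
                F ((q -> p) -> ~p): α-rule — add T (q -> p), F ~p.
                T (r | q): β-rule — branch into T r  //  T q.
                  branch 1.2.2.2.1 (add T r):
                    T (q -> p): β-rule — branch into F q  //  T p.
                      branch 1.2.2.2.1.1 (add F q):
                        ○ open, literals {p=1, q=0, r=1, s=0}.
                      branch 1.2.2.2.1.2 (add T p):
                        ○ open, literals {p=1, r=1, s=0}.
                  branch 1.2.2.2.2 (add T q):
                    T (q -> p): β-rule — branch into F q  //  T p.
                      branch 1.2.2.2.2.1 (add F q):
                        × closes — contains both q and ~q.
                      branch 1.2.2.2.2.2 (add T p):
                        ○ open, literals {p=1, q=1, s=0}.
  branch 2 (add T (r <-> ~q)):
    T (r <-> ~q): β-rule — branch into T r, T ~q  //  F r, F ~q.
      branch 2.1 (add T r, T ~q):
        ○ open, literals {q=0, r=1}.
      branch 2.2 (add F r, F ~q):
        ○ open, literals {q=1, r=0}.
4 branches closed, 13 open.
Each open branch fixes some atoms; the unmentioned ones are free. Counting distinct full assignments: branch {p=0, q=0, r=0, s=0} (none free) contributes 1 new; branch {p=1, r=1, s=0} (q) contributes 2 new; branch {p=1, q=1, s=0} (r) contributes 1 new; branch {p=1, q=0, r=1, s=0} (none free) contributes 0 new; branch {p=1, r=1, s=0} (q) contributes 0 new; branch {p=1, q=1, s=0} (r) contributes 0 new; branch {p=1, r=1, s=0} (q) contributes 0 new; branch {p=1, q=1, s=0} (r) contributes 0 new; branch {p=1, q=0, r=1, s=0} (none free) contributes 0 new; branch {p=1, r=1, s=0} (q) contributes 0 new; branch {p=1, q=1, s=0} (r) contributes 0 new; branch {q=0, r=1} (s, p) contributes 3 new; branch {q=1, r=0} (s, p) contributes 3 new. Total: 10.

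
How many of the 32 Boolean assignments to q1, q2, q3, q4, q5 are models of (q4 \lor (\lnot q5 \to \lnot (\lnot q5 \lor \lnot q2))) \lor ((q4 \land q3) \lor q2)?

Initial set: {((q4 \lor (\lnot q5 \to \lnot (\lnot q5 \lor \lnot q2))) \lor ((q4 \land q3) \lor q2))}.
((q4 \lor (\lnot q5 \to \lnot (\lnot q5 \lor \lnot q2))) \lor ((q4 \land q3) \lor q2)): β-rule — branch into (q4 \lor (\lnot q5 \to \lnot (\lnot q5 \lor \lnot q2)))  //  ((q4 \land q3) \lor q2).
  branch 1 (add (q4 \lor (\lnot q5 \to \lnot (\lnot q5 \lor \lnot q2)))):
    (q4 \lor (\lnot q5 \to \lnot (\lnot q5 \lor \lnot q2))): β-rule — branch into q4  //  (\lnot q5 \to \lnot (\lnot q5 \lor \lnot q2)).
      branch 1.1 (add q4):
        ○ open, literals {q4=T}.
      branch 1.2 (add (\lnot q5 \to \lnot (\lnot q5 \lor \lnot q2))):
        (\lnot q5 \to \lnot (\lnot q5 \lor \lnot q2)): β-rule — branch into \lnot \lnot q5  //  \lnot (\lnot q5 \lor \lnot q2).
          branch 1.2.1 (add \lnot \lnot q5):
            ○ open, literals {q5=T}.
          branch 1.2.2 (add \lnot (\lnot q5 \lor \lnot q2)):
            \lnot (\lnot q5 \lor \lnot q2): α-rule — add \lnot \lnot q5, \lnot \lnot q2.
            ○ open, literals {q2=T, q5=T}.
  branch 2 (add ((q4 \land q3) \lor q2)):
    ((q4 \land q3) \lor q2): β-rule — branch into (q4 \land q3)  //  q2.
      branch 2.1 (add (q4 \land q3)):
        (q4 \land q3): α-rule — add q4, q3.
        ○ open, literals {q3=T, q4=T}.
      branch 2.2 (add q2):
        ○ open, literals {q2=T}.
0 branches closed, 5 open.
Each open branch fixes some atoms; the unmentioned ones are free. Counting distinct full assignments: branch {q4=T} (q1, q2, q3, q5) contributes 16 new; branch {q5=T} (q1, q2, q3, q4) contributes 8 new; branch {q2=T, q5=T} (q1, q3, q4) contributes 0 new; branch {q3=T, q4=T} (q1, q2, q5) contributes 0 new; branch {q2=T} (q1, q3, q4, q5) contributes 4 new. Total: 28.

28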